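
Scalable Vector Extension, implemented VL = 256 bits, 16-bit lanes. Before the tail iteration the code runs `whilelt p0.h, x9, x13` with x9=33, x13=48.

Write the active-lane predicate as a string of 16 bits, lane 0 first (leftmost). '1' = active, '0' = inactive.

lane count: 256 div 16 = 16
p0[j] = (33+j < 48); true for j=0..14 → 15 lanes set
bits (lane 0 leftmost): 1111111111111110

predicate = 1111111111111110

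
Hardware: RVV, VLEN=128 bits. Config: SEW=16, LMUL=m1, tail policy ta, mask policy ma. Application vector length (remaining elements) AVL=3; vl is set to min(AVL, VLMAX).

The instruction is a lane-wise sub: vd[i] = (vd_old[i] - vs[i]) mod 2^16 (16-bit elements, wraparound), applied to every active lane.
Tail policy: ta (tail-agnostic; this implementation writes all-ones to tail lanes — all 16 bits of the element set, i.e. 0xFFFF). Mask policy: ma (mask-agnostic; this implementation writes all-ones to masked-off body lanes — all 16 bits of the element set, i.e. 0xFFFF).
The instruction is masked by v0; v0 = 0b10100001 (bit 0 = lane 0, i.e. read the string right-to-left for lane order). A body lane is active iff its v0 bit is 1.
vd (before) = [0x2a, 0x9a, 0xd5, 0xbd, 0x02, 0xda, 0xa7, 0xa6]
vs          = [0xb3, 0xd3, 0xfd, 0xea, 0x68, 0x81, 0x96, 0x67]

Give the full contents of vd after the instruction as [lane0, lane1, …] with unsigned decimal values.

vd = [65399, 65535, 65535, 65535, 65535, 65535, 65535, 65535]

VLMAX = VLEN×LMUL/SEW = 128×1/16 = 8
AVL=3 ≤ VLMAX=8, so vl = 3
vd[0] sub(0x2a,0xb3) -> 0xff77
vd[1] mask-off/ones -> 0xffff
vd[2] mask-off/ones -> 0xffff
vd[3] tail/ones -> 0xffff
vd[4] tail/ones -> 0xffff
vd[5] tail/ones -> 0xffff
vd[6] tail/ones -> 0xffff
vd[7] tail/ones -> 0xffff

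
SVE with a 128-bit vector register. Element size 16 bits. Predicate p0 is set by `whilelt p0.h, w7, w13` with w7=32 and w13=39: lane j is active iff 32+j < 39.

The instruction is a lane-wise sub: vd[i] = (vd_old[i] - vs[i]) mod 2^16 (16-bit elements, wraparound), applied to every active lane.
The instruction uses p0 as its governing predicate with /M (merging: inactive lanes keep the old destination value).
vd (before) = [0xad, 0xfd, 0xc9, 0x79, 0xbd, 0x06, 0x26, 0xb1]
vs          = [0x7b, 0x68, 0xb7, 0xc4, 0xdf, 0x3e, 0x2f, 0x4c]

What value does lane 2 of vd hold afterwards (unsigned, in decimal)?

vd[2] = 18

register lanes = 128/16 = 8
active while 32+j < 39, i.e. j ∈ [0,7) capped at 8 ⇒ 7
[0] sub(0xad,0x7b) = 0x32
[1] sub(0xfd,0x68) = 0x95
[2] sub(0xc9,0xb7) = 0x12
[3] sub(0x79,0xc4) = 0xffb5
[4] sub(0xbd,0xdf) = 0xffde
[5] sub(0x06,0x3e) = 0xffc8
[6] sub(0x26,0x2f) = 0xfff7
[7] tail/keep = 0xb1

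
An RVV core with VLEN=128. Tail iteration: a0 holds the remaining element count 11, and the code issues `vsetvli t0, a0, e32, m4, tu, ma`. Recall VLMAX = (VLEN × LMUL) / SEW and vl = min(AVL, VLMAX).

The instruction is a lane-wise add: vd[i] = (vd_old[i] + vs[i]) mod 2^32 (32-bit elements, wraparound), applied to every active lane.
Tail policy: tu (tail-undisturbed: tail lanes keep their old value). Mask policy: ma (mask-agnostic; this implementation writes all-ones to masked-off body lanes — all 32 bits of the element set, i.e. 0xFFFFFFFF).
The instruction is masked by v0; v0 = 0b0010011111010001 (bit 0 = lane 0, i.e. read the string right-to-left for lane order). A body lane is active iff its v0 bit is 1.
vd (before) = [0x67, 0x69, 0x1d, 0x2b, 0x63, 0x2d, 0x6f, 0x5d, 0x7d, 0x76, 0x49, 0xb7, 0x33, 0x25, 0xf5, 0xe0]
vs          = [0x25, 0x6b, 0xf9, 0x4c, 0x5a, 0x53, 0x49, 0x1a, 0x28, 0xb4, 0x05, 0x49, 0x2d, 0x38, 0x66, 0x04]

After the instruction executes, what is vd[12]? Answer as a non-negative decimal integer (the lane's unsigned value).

vd[12] = 51

VLMAX = (128 × 4) / 32 = 16 lanes
AVL=11 ≤ VLMAX=16, so vl = 11
  i=0: add(0x67,0x25) → 140
  i=1: mask-off/ones → 4294967295
  i=2: mask-off/ones → 4294967295
  i=3: mask-off/ones → 4294967295
  i=4: add(0x63,0x5a) → 189
  i=5: mask-off/ones → 4294967295
  i=6: add(0x6f,0x49) → 184
  i=7: add(0x5d,0x1a) → 119
  i=8: add(0x7d,0x28) → 165
  i=9: add(0x76,0xb4) → 298
  i=10: add(0x49,0x05) → 78
  i=11: tail/keep → 183
  i=12: tail/keep → 51
  i=13: tail/keep → 37
  i=14: tail/keep → 245
  i=15: tail/keep → 224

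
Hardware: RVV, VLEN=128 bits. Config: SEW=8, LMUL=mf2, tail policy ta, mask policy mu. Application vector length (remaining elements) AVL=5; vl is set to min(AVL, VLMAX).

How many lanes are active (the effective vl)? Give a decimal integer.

vl = 5

VLMAX = (128 × 1/2) / 8 = 8 lanes
vl ← min(5, 8) = 5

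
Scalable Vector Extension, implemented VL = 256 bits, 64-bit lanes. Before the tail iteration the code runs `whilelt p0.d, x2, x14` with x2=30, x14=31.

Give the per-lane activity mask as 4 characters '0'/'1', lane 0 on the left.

256-bit reg / 64-bit elem → 4 lanes
p0[j] = (30+j < 31); true for j=0..0 → 1 lanes set
bits (lane 0 leftmost): 1000

predicate = 1000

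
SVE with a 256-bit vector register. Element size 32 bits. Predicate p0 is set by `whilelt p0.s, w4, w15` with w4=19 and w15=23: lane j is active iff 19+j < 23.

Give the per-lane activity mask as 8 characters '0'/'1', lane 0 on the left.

predicate = 11110000

256-bit reg / 32-bit elem → 8 lanes
active while 19+j < 23, i.e. j ∈ [0,4) capped at 8 ⇒ 4
bits (lane 0 leftmost): 11110000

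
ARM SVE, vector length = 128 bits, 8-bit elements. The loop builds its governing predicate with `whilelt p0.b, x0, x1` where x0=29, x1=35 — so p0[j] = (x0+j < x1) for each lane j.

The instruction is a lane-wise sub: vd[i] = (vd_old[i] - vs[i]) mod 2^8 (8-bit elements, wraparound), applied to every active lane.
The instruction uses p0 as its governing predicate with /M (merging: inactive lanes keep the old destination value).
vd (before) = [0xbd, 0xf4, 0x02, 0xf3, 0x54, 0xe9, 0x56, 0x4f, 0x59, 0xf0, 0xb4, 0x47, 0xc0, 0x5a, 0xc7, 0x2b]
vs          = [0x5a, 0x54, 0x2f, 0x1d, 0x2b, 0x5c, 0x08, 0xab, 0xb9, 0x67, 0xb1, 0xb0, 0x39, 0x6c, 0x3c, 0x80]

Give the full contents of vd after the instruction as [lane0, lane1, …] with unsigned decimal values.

vd = [99, 160, 211, 214, 41, 141, 86, 79, 89, 240, 180, 71, 192, 90, 199, 43]

128-bit reg / 8-bit elem → 16 lanes
whilelt: lane j active iff 29+j < 35 → j < 6 → 6 active
[0] sub(0xbd,0x5a) = 0x63
[1] sub(0xf4,0x54) = 0xa0
[2] sub(0x02,0x2f) = 0xd3
[3] sub(0xf3,0x1d) = 0xd6
[4] sub(0x54,0x2b) = 0x29
[5] sub(0xe9,0x5c) = 0x8d
[6] tail/keep = 0x56
[7] tail/keep = 0x4f
[8] tail/keep = 0x59
[9] tail/keep = 0xf0
[10] tail/keep = 0xb4
[11] tail/keep = 0x47
[12] tail/keep = 0xc0
[13] tail/keep = 0x5a
[14] tail/keep = 0xc7
[15] tail/keep = 0x2b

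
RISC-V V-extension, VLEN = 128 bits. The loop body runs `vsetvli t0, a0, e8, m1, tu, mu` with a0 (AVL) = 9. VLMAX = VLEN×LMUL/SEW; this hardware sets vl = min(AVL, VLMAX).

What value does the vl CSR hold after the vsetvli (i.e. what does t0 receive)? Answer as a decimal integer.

VLMAX = (128 × 1) / 8 = 16 lanes
vl = min(AVL, VLMAX) = min(9, 16) = 9

vl = 9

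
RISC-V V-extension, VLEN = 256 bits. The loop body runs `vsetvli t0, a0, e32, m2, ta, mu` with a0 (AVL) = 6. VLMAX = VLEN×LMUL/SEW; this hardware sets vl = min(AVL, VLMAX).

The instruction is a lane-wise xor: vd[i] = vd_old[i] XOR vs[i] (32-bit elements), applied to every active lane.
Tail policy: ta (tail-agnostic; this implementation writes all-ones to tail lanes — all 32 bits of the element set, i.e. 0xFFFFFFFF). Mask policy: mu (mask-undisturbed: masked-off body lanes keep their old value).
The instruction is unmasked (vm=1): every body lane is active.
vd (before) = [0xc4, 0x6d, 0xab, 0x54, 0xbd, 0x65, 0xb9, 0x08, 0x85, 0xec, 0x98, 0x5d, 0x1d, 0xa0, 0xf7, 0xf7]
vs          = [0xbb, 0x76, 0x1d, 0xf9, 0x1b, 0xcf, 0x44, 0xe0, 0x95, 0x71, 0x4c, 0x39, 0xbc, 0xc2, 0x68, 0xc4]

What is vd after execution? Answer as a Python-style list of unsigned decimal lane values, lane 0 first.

vd = [127, 27, 182, 173, 166, 170, 4294967295, 4294967295, 4294967295, 4294967295, 4294967295, 4294967295, 4294967295, 4294967295, 4294967295, 4294967295]

VLMAX = (256 × 2) / 32 = 16 lanes
vl ← min(6, 16) = 6
[0] xor(0xc4,0xbb) = 0x7f
[1] xor(0x6d,0x76) = 0x1b
[2] xor(0xab,0x1d) = 0xb6
[3] xor(0x54,0xf9) = 0xad
[4] xor(0xbd,0x1b) = 0xa6
[5] xor(0x65,0xcf) = 0xaa
[6] tail/ones = 0xffffffff
[7] tail/ones = 0xffffffff
[8] tail/ones = 0xffffffff
[9] tail/ones = 0xffffffff
[10] tail/ones = 0xffffffff
[11] tail/ones = 0xffffffff
[12] tail/ones = 0xffffffff
[13] tail/ones = 0xffffffff
[14] tail/ones = 0xffffffff
[15] tail/ones = 0xffffffff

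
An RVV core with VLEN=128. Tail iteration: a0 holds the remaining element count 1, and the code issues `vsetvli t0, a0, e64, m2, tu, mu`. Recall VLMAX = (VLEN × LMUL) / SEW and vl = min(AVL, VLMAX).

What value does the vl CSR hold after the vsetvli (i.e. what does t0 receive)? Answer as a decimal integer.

lanes per group: 128·2/64 = 4
vl = min(AVL, VLMAX) = min(1, 4) = 1

vl = 1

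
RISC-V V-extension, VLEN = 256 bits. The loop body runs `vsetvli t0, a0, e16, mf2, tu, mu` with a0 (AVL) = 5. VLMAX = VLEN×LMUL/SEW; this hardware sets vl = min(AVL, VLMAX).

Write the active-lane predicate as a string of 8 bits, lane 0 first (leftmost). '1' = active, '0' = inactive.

VLMAX = (256 × 1/2) / 16 = 8 lanes
AVL=5 ≤ VLMAX=8, so vl = 5
bits (lane 0 leftmost): 11111000

predicate = 11111000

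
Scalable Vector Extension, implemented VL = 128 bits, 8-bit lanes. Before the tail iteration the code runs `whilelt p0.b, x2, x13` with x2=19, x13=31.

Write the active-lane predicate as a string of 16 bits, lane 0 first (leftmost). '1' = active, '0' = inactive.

128-bit reg / 8-bit elem → 16 lanes
active while 19+j < 31, i.e. j ∈ [0,12) capped at 16 ⇒ 12
bits (lane 0 leftmost): 1111111111110000

predicate = 1111111111110000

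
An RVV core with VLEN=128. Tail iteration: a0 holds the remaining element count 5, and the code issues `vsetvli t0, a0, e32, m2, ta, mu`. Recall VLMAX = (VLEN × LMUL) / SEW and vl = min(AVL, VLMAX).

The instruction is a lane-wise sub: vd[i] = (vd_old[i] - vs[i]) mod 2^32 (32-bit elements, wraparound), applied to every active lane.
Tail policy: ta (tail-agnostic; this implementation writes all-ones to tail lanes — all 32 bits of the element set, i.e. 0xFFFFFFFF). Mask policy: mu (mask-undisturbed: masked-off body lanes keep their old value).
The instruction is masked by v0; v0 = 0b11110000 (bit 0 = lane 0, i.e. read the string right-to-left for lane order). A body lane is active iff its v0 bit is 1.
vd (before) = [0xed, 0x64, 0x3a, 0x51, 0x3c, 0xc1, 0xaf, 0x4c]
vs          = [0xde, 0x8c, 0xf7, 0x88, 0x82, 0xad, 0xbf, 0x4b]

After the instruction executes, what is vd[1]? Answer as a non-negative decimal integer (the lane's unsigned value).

vd[1] = 100

VLMAX = (128 × 2) / 32 = 8 lanes
vl ← min(5, 8) = 5
[0] mask-off/keep = 0xed
[1] mask-off/keep = 0x64
[2] mask-off/keep = 0x3a
[3] mask-off/keep = 0x51
[4] sub(0x3c,0x82) = 0xffffffba
[5] tail/ones = 0xffffffff
[6] tail/ones = 0xffffffff
[7] tail/ones = 0xffffffff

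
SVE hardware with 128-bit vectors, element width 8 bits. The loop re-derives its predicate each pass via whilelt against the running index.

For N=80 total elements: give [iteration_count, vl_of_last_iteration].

[iterations, last_vl] = [5, 16]

lane count: 128 div 8 = 16
80 elements at 16/iter → 5 passes, remainder 16 on the last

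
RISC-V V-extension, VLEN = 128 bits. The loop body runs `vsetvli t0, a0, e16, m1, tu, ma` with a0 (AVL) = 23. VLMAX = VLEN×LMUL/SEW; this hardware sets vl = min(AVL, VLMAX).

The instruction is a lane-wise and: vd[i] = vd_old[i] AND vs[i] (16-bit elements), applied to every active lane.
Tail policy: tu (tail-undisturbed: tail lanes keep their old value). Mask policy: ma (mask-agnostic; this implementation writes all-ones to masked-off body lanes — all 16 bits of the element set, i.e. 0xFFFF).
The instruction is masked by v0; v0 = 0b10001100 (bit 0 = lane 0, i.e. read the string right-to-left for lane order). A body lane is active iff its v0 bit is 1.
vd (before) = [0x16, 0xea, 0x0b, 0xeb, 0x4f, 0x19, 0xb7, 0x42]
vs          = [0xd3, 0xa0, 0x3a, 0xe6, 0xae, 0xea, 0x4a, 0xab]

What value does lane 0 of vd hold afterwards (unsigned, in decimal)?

vd[0] = 65535

VLMAX = (128 × 1) / 16 = 8 lanes
vl ← min(23, 8) = 8
vd[0] mask-off/ones -> 0xffff
vd[1] mask-off/ones -> 0xffff
vd[2] and(0x0b,0x3a) -> 0x0a
vd[3] and(0xeb,0xe6) -> 0xe2
vd[4] mask-off/ones -> 0xffff
vd[5] mask-off/ones -> 0xffff
vd[6] mask-off/ones -> 0xffff
vd[7] and(0x42,0xab) -> 0x02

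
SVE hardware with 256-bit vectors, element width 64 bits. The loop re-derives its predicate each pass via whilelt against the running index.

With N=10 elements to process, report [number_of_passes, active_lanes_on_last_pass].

[iterations, last_vl] = [3, 2]

256-bit reg / 64-bit elem → 4 lanes
10 elements at 4/iter → 3 passes, remainder 2 on the last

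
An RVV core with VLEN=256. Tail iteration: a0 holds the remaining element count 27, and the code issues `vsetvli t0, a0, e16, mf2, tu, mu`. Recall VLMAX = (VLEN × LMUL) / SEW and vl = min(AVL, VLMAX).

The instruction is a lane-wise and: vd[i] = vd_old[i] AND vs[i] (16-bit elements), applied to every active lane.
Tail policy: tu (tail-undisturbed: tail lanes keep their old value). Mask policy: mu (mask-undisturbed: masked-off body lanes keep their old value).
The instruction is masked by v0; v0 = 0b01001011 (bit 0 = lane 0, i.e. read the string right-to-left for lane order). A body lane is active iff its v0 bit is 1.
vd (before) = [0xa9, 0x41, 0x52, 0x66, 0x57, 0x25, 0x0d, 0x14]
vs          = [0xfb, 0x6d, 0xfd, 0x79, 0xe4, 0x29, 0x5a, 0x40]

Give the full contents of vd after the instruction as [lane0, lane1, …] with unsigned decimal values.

VLMAX = VLEN×LMUL/SEW = 256×1/2/16 = 8
vl = min(AVL, VLMAX) = min(27, 8) = 8
[0] and(0xa9,0xfb) = 0xa9
[1] and(0x41,0x6d) = 0x41
[2] mask-off/keep = 0x52
[3] and(0x66,0x79) = 0x60
[4] mask-off/keep = 0x57
[5] mask-off/keep = 0x25
[6] and(0x0d,0x5a) = 0x08
[7] mask-off/keep = 0x14

vd = [169, 65, 82, 96, 87, 37, 8, 20]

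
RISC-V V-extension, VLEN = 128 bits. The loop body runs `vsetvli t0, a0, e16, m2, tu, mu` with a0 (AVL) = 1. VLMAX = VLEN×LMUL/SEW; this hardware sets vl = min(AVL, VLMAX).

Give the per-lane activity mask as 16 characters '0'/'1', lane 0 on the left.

predicate = 1000000000000000

lanes per group: 128·2/16 = 16
AVL=1 ≤ VLMAX=16, so vl = 1
bits (lane 0 leftmost): 1000000000000000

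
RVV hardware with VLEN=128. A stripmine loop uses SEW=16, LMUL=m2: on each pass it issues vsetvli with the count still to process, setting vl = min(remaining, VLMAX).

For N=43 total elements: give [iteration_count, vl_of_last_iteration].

VLMAX = (128 × 2) / 16 = 16 lanes
N=43: ⌈43/16⌉ = 3 iters; last vl = 43 − 2×16 = 11

[iterations, last_vl] = [3, 11]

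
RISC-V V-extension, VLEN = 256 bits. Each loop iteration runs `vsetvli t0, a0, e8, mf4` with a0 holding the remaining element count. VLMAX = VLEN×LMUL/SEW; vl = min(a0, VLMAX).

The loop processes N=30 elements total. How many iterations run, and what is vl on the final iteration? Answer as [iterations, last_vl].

[iterations, last_vl] = [4, 6]

VLMAX = VLEN×LMUL/SEW = 256×1/4/8 = 8
30 elements at 8/iter → 4 passes, remainder 6 on the last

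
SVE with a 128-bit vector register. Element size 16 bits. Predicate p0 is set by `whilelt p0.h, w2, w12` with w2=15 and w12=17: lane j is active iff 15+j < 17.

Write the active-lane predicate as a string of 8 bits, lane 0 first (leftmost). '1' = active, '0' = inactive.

lane count: 128 div 16 = 8
p0[j] = (15+j < 17); true for j=0..1 → 2 lanes set
bits (lane 0 leftmost): 11000000

predicate = 11000000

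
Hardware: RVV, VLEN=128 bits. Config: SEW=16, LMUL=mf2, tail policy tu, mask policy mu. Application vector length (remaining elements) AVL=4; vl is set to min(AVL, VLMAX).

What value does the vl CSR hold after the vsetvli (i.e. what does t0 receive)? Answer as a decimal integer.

vl = 4

VLMAX = (128 × 1/2) / 16 = 4 lanes
vl = min(AVL, VLMAX) = min(4, 4) = 4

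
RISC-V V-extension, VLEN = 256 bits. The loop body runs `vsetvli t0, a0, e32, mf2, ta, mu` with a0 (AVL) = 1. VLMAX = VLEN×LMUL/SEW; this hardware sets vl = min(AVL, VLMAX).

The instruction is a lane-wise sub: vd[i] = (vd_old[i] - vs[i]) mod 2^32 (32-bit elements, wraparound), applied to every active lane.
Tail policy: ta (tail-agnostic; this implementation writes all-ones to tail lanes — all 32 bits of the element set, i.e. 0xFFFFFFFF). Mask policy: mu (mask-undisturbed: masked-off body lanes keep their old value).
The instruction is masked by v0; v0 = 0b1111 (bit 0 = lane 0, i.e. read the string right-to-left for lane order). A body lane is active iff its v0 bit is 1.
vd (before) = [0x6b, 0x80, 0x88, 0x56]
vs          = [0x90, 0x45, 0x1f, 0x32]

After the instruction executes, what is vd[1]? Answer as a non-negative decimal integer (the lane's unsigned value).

lanes per group: 256·1/2/32 = 4
vl = min(AVL, VLMAX) = min(1, 4) = 1
  i=0: sub(0x6b,0x90) → 4294967259
  i=1: tail/ones → 4294967295
  i=2: tail/ones → 4294967295
  i=3: tail/ones → 4294967295

vd[1] = 4294967295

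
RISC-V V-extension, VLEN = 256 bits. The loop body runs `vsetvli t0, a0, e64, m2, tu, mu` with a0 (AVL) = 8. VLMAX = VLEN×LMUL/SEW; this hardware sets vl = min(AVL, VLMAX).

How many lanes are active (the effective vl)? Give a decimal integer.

lanes per group: 256·2/64 = 8
vl = min(AVL, VLMAX) = min(8, 8) = 8

vl = 8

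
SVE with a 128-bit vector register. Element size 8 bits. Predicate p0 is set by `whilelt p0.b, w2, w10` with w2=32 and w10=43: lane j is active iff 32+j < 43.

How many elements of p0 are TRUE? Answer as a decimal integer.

register lanes = 128/8 = 16
p0[j] = (32+j < 43); true for j=0..10 → 11 lanes set

vl = 11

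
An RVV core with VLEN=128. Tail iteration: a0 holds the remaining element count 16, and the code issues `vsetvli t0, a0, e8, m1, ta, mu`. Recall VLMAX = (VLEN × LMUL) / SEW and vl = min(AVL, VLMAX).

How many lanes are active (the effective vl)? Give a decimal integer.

vl = 16

lanes per group: 128·1/8 = 16
vl = min(AVL, VLMAX) = min(16, 16) = 16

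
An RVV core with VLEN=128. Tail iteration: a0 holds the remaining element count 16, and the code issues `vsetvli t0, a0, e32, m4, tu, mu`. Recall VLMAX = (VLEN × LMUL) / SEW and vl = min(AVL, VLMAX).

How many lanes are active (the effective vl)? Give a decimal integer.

lanes per group: 128·4/32 = 16
vl = min(AVL, VLMAX) = min(16, 16) = 16

vl = 16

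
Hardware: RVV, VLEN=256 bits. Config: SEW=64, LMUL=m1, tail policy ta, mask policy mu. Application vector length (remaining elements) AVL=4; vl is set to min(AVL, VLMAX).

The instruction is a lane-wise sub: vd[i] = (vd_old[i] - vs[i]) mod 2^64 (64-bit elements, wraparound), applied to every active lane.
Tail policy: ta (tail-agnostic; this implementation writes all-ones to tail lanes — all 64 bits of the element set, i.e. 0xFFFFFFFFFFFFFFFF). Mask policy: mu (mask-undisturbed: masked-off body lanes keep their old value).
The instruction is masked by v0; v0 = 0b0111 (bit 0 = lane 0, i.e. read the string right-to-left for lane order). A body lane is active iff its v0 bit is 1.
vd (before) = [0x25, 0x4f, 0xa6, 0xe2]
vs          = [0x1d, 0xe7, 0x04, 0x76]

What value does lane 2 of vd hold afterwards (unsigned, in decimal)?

VLMAX = (256 × 1) / 64 = 4 lanes
vl ← min(4, 4) = 4
  i=0: sub(0x25,0x1d) → 8
  i=1: sub(0x4f,0xe7) → 18446744073709551464
  i=2: sub(0xa6,0x04) → 162
  i=3: mask-off/keep → 226

vd[2] = 162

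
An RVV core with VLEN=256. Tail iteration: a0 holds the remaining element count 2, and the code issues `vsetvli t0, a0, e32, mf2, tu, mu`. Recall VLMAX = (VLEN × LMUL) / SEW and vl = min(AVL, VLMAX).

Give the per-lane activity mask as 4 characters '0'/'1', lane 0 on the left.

predicate = 1100

lanes per group: 256·1/2/32 = 4
vl ← min(2, 4) = 2
bits (lane 0 leftmost): 1100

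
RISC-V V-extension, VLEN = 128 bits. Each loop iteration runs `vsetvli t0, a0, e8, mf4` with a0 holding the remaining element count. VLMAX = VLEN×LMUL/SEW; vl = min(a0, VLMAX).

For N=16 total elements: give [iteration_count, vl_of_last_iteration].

[iterations, last_vl] = [4, 4]

VLMAX = VLEN×LMUL/SEW = 128×1/4/8 = 4
iterations = ceil(16/4) = 4; final-pass vl = 4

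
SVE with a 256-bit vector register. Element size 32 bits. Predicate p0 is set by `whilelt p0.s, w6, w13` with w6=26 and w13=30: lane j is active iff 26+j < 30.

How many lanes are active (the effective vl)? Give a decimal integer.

vl = 4

register lanes = 256/32 = 8
active while 26+j < 30, i.e. j ∈ [0,4) capped at 8 ⇒ 4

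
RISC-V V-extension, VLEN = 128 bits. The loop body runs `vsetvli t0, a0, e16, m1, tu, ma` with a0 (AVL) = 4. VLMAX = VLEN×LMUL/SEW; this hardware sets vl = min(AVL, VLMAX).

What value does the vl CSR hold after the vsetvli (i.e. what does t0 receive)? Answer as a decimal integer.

lanes per group: 128·1/16 = 8
AVL=4 ≤ VLMAX=8, so vl = 4

vl = 4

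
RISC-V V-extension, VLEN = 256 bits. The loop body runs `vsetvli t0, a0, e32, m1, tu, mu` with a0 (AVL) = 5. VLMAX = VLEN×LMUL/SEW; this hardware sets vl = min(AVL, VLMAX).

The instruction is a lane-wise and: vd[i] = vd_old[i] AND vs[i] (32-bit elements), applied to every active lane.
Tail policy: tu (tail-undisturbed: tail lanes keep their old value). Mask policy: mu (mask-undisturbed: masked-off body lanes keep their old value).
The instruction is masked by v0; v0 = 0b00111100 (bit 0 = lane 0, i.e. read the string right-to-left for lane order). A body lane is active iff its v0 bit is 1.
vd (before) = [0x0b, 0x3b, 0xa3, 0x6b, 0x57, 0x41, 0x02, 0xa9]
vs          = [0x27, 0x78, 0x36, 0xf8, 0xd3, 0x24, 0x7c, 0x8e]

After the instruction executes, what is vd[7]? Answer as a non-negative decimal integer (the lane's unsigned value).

lanes per group: 256·1/32 = 8
vl = min(AVL, VLMAX) = min(5, 8) = 5
vd[0] mask-off/keep -> 0x0b
vd[1] mask-off/keep -> 0x3b
vd[2] and(0xa3,0x36) -> 0x22
vd[3] and(0x6b,0xf8) -> 0x68
vd[4] and(0x57,0xd3) -> 0x53
vd[5] tail/keep -> 0x41
vd[6] tail/keep -> 0x02
vd[7] tail/keep -> 0xa9

vd[7] = 169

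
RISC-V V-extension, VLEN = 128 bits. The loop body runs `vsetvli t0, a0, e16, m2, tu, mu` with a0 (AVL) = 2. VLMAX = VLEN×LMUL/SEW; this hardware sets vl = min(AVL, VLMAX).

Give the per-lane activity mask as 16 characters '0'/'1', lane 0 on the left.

VLMAX = VLEN×LMUL/SEW = 128×2/16 = 16
vl ← min(2, 16) = 2
bits (lane 0 leftmost): 1100000000000000

predicate = 1100000000000000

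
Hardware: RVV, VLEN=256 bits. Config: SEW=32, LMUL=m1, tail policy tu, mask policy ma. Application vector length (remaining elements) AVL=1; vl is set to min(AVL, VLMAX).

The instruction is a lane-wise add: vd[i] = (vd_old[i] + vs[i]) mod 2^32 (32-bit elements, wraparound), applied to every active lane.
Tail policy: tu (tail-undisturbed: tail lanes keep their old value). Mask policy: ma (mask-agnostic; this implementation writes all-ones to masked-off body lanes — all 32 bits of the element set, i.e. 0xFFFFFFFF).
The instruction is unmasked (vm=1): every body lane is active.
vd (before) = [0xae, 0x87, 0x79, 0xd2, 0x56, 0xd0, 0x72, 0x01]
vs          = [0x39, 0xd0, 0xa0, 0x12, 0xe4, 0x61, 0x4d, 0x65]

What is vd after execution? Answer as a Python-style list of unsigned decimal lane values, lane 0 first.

VLMAX = (256 × 1) / 32 = 8 lanes
AVL=1 ≤ VLMAX=8, so vl = 1
vd[0] add(0xae,0x39) -> 0xe7
vd[1] tail/keep -> 0x87
vd[2] tail/keep -> 0x79
vd[3] tail/keep -> 0xd2
vd[4] tail/keep -> 0x56
vd[5] tail/keep -> 0xd0
vd[6] tail/keep -> 0x72
vd[7] tail/keep -> 0x01

vd = [231, 135, 121, 210, 86, 208, 114, 1]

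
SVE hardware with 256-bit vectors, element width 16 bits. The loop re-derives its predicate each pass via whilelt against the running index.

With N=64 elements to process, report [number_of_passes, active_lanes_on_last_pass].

[iterations, last_vl] = [4, 16]

lane count: 256 div 16 = 16
64 elements at 16/iter → 4 passes, remainder 16 on the last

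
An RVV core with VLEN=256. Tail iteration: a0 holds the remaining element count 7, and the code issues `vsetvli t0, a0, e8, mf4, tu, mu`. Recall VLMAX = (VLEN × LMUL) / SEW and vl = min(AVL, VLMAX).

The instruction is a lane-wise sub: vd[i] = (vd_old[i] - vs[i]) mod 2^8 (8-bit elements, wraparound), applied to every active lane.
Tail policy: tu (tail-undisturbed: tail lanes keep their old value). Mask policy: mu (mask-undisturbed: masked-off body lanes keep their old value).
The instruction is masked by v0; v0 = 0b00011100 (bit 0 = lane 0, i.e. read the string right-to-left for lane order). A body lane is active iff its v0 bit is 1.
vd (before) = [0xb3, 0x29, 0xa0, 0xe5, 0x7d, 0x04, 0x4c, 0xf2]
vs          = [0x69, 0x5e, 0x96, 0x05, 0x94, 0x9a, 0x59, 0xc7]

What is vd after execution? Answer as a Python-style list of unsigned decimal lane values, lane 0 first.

VLMAX = VLEN×LMUL/SEW = 256×1/4/8 = 8
vl = min(AVL, VLMAX) = min(7, 8) = 7
vd[0] mask-off/keep -> 0xb3
vd[1] mask-off/keep -> 0x29
vd[2] sub(0xa0,0x96) -> 0x0a
vd[3] sub(0xe5,0x05) -> 0xe0
vd[4] sub(0x7d,0x94) -> 0xe9
vd[5] mask-off/keep -> 0x04
vd[6] mask-off/keep -> 0x4c
vd[7] tail/keep -> 0xf2

vd = [179, 41, 10, 224, 233, 4, 76, 242]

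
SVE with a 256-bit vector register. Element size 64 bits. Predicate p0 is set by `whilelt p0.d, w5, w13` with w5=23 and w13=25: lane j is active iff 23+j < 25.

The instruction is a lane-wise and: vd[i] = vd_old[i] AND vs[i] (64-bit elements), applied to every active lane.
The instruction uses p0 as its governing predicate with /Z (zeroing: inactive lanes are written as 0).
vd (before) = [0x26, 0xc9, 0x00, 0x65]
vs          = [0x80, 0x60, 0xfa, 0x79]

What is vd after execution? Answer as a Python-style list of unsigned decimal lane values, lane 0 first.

256-bit reg / 64-bit elem → 4 lanes
active while 23+j < 25, i.e. j ∈ [0,2) capped at 4 ⇒ 2
vd[0] and(0x26,0x80) -> 0x00
vd[1] and(0xc9,0x60) -> 0x40
vd[2] tail/zero -> 0x00
vd[3] tail/zero -> 0x00

vd = [0, 64, 0, 0]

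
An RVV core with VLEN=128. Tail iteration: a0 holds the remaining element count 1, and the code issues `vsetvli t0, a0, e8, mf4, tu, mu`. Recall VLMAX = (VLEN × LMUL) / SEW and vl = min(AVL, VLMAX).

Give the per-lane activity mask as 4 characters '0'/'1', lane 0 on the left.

lanes per group: 128·1/4/8 = 4
vl = min(AVL, VLMAX) = min(1, 4) = 1
bits (lane 0 leftmost): 1000

predicate = 1000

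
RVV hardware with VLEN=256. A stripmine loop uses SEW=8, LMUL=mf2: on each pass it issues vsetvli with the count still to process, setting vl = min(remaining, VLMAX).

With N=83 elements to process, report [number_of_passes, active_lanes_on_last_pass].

[iterations, last_vl] = [6, 3]

lanes per group: 256·1/2/8 = 16
iterations = ceil(83/16) = 6; final-pass vl = 3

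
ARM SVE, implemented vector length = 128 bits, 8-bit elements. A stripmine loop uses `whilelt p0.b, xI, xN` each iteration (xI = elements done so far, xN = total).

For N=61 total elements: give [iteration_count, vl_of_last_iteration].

[iterations, last_vl] = [4, 13]

lane count: 128 div 8 = 16
61 elements at 16/iter → 4 passes, remainder 13 on the last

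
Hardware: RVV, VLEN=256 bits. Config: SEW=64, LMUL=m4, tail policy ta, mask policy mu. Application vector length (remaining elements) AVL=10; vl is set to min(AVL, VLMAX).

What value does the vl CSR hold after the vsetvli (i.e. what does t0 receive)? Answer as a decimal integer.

vl = 10

VLMAX = (256 × 4) / 64 = 16 lanes
vl = min(AVL, VLMAX) = min(10, 16) = 10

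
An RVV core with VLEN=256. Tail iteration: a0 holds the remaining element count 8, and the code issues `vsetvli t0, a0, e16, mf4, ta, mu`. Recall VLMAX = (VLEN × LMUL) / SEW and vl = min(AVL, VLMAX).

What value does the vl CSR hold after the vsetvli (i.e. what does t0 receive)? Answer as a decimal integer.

vl = 4

VLMAX = (256 × 1/4) / 16 = 4 lanes
vl = min(AVL, VLMAX) = min(8, 4) = 4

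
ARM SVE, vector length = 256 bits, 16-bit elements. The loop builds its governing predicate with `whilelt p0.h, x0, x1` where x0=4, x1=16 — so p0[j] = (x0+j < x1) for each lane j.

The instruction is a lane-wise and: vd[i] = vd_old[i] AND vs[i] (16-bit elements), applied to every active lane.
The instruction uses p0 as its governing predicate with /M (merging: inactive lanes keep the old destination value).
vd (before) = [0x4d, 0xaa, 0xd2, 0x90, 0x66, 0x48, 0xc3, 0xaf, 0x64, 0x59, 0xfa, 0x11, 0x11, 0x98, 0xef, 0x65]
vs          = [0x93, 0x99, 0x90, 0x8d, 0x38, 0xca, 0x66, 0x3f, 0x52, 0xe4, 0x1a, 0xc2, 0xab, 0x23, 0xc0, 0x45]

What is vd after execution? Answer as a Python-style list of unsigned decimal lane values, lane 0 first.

256-bit reg / 16-bit elem → 16 lanes
active while 4+j < 16, i.e. j ∈ [0,12) capped at 16 ⇒ 12
[0] and(0x4d,0x93) = 0x01
[1] and(0xaa,0x99) = 0x88
[2] and(0xd2,0x90) = 0x90
[3] and(0x90,0x8d) = 0x80
[4] and(0x66,0x38) = 0x20
[5] and(0x48,0xca) = 0x48
[6] and(0xc3,0x66) = 0x42
[7] and(0xaf,0x3f) = 0x2f
[8] and(0x64,0x52) = 0x40
[9] and(0x59,0xe4) = 0x40
[10] and(0xfa,0x1a) = 0x1a
[11] and(0x11,0xc2) = 0x00
[12] tail/keep = 0x11
[13] tail/keep = 0x98
[14] tail/keep = 0xef
[15] tail/keep = 0x65

vd = [1, 136, 144, 128, 32, 72, 66, 47, 64, 64, 26, 0, 17, 152, 239, 101]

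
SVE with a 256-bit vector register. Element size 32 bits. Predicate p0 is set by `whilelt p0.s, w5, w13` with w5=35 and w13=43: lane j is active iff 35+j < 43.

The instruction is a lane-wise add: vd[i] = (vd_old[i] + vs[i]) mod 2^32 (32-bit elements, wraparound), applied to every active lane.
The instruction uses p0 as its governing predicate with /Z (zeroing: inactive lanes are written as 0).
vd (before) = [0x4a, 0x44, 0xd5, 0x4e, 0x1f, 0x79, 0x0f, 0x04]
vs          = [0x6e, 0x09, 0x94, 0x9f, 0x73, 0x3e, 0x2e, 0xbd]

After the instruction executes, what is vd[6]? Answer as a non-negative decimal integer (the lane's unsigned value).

lane count: 256 div 32 = 8
p0[j] = (35+j < 43); true for j=0..7 → 8 lanes set
  i=0: add(0x4a,0x6e) → 184
  i=1: add(0x44,0x09) → 77
  i=2: add(0xd5,0x94) → 361
  i=3: add(0x4e,0x9f) → 237
  i=4: add(0x1f,0x73) → 146
  i=5: add(0x79,0x3e) → 183
  i=6: add(0x0f,0x2e) → 61
  i=7: add(0x04,0xbd) → 193

vd[6] = 61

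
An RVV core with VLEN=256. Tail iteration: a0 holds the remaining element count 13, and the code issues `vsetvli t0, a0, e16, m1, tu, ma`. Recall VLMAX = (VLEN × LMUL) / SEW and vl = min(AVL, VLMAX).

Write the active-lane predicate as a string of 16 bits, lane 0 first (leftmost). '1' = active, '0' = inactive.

predicate = 1111111111111000

VLMAX = (256 × 1) / 16 = 16 lanes
vl ← min(13, 16) = 13
bits (lane 0 leftmost): 1111111111111000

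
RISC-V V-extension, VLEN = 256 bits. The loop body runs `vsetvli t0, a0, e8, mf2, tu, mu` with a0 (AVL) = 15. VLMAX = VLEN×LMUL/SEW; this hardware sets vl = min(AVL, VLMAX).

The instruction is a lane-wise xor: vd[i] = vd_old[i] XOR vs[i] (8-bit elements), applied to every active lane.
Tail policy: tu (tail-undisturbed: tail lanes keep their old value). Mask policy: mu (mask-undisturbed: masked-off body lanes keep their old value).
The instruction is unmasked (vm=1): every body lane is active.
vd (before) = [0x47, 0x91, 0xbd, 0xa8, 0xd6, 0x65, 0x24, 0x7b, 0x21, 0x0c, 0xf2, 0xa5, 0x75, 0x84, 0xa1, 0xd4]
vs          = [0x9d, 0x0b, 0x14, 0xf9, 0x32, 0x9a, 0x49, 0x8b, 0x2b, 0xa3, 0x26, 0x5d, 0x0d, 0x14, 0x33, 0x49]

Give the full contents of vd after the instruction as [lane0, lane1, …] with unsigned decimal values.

VLMAX = (256 × 1/2) / 8 = 16 lanes
AVL=15 ≤ VLMAX=16, so vl = 15
vd[0] xor(0x47,0x9d) -> 0xda
vd[1] xor(0x91,0x0b) -> 0x9a
vd[2] xor(0xbd,0x14) -> 0xa9
vd[3] xor(0xa8,0xf9) -> 0x51
vd[4] xor(0xd6,0x32) -> 0xe4
vd[5] xor(0x65,0x9a) -> 0xff
vd[6] xor(0x24,0x49) -> 0x6d
vd[7] xor(0x7b,0x8b) -> 0xf0
vd[8] xor(0x21,0x2b) -> 0x0a
vd[9] xor(0x0c,0xa3) -> 0xaf
vd[10] xor(0xf2,0x26) -> 0xd4
vd[11] xor(0xa5,0x5d) -> 0xf8
vd[12] xor(0x75,0x0d) -> 0x78
vd[13] xor(0x84,0x14) -> 0x90
vd[14] xor(0xa1,0x33) -> 0x92
vd[15] tail/keep -> 0xd4

vd = [218, 154, 169, 81, 228, 255, 109, 240, 10, 175, 212, 248, 120, 144, 146, 212]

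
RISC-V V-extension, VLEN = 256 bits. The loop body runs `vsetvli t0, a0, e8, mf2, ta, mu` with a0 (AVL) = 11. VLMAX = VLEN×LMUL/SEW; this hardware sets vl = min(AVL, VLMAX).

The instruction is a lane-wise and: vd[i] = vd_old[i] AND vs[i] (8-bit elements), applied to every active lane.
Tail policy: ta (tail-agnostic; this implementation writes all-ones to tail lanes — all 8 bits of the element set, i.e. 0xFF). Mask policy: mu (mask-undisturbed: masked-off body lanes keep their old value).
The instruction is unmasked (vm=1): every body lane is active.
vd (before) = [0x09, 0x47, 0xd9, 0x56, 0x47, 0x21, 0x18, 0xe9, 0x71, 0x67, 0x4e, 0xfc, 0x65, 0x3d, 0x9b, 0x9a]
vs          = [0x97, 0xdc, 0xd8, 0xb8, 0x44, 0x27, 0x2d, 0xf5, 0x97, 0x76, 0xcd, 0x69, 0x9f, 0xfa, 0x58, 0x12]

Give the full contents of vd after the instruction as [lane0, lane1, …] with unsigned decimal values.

VLMAX = (256 × 1/2) / 8 = 16 lanes
vl ← min(11, 16) = 11
vd[0] and(0x09,0x97) -> 0x01
vd[1] and(0x47,0xdc) -> 0x44
vd[2] and(0xd9,0xd8) -> 0xd8
vd[3] and(0x56,0xb8) -> 0x10
vd[4] and(0x47,0x44) -> 0x44
vd[5] and(0x21,0x27) -> 0x21
vd[6] and(0x18,0x2d) -> 0x08
vd[7] and(0xe9,0xf5) -> 0xe1
vd[8] and(0x71,0x97) -> 0x11
vd[9] and(0x67,0x76) -> 0x66
vd[10] and(0x4e,0xcd) -> 0x4c
vd[11] tail/ones -> 0xff
vd[12] tail/ones -> 0xff
vd[13] tail/ones -> 0xff
vd[14] tail/ones -> 0xff
vd[15] tail/ones -> 0xff

vd = [1, 68, 216, 16, 68, 33, 8, 225, 17, 102, 76, 255, 255, 255, 255, 255]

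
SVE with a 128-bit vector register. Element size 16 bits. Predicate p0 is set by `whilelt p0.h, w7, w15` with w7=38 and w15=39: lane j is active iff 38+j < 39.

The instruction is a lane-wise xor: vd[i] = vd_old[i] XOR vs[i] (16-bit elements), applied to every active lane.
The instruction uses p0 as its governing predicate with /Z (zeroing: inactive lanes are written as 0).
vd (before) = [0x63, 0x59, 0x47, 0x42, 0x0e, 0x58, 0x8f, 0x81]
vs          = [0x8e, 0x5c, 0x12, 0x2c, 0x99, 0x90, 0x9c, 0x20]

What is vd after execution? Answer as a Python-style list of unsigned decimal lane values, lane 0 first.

vd = [237, 0, 0, 0, 0, 0, 0, 0]

128-bit reg / 16-bit elem → 8 lanes
active while 38+j < 39, i.e. j ∈ [0,1) capped at 8 ⇒ 1
vd[0] xor(0x63,0x8e) -> 0xed
vd[1] tail/zero -> 0x00
vd[2] tail/zero -> 0x00
vd[3] tail/zero -> 0x00
vd[4] tail/zero -> 0x00
vd[5] tail/zero -> 0x00
vd[6] tail/zero -> 0x00
vd[7] tail/zero -> 0x00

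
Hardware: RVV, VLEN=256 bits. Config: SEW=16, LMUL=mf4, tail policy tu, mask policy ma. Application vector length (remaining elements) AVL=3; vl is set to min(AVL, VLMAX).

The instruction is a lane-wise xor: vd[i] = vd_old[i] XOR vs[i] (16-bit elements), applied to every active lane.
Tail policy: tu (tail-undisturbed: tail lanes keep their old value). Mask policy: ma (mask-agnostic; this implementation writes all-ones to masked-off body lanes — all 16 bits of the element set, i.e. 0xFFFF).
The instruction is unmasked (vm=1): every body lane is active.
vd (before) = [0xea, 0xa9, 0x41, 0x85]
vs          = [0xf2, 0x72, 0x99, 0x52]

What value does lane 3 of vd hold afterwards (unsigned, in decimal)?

vd[3] = 133

VLMAX = VLEN×LMUL/SEW = 256×1/4/16 = 4
vl ← min(3, 4) = 3
  i=0: xor(0xea,0xf2) → 24
  i=1: xor(0xa9,0x72) → 219
  i=2: xor(0x41,0x99) → 216
  i=3: tail/keep → 133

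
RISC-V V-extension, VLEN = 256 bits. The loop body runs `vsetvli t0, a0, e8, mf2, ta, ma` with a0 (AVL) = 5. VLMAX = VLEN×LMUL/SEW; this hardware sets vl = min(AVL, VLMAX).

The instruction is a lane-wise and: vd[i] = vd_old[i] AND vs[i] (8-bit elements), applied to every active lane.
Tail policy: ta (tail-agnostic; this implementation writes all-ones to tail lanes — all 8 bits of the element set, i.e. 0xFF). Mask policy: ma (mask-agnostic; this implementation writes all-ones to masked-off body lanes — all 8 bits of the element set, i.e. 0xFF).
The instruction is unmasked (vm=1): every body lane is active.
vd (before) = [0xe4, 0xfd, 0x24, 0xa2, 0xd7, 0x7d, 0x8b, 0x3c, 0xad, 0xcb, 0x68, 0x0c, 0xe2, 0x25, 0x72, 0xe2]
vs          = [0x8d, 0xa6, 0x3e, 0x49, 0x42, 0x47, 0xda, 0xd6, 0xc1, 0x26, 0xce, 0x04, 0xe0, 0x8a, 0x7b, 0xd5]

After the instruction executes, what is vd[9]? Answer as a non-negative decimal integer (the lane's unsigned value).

VLMAX = VLEN×LMUL/SEW = 256×1/2/8 = 16
vl = min(AVL, VLMAX) = min(5, 16) = 5
vd[0] and(0xe4,0x8d) -> 0x84
vd[1] and(0xfd,0xa6) -> 0xa4
vd[2] and(0x24,0x3e) -> 0x24
vd[3] and(0xa2,0x49) -> 0x00
vd[4] and(0xd7,0x42) -> 0x42
vd[5] tail/ones -> 0xff
vd[6] tail/ones -> 0xff
vd[7] tail/ones -> 0xff
vd[8] tail/ones -> 0xff
vd[9] tail/ones -> 0xff
vd[10] tail/ones -> 0xff
vd[11] tail/ones -> 0xff
vd[12] tail/ones -> 0xff
vd[13] tail/ones -> 0xff
vd[14] tail/ones -> 0xff
vd[15] tail/ones -> 0xff

vd[9] = 255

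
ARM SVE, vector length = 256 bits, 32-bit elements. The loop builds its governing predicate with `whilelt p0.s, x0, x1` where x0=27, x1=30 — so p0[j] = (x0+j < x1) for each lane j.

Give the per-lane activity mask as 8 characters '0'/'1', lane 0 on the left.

predicate = 11100000

lane count: 256 div 32 = 8
whilelt: lane j active iff 27+j < 30 → j < 3 → 3 active
bits (lane 0 leftmost): 11100000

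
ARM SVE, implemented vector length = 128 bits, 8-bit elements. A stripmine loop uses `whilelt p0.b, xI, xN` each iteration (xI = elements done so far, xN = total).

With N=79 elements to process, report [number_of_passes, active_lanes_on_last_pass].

lane count: 128 div 8 = 16
N=79: ⌈79/16⌉ = 5 iters; last vl = 79 − 4×16 = 15

[iterations, last_vl] = [5, 15]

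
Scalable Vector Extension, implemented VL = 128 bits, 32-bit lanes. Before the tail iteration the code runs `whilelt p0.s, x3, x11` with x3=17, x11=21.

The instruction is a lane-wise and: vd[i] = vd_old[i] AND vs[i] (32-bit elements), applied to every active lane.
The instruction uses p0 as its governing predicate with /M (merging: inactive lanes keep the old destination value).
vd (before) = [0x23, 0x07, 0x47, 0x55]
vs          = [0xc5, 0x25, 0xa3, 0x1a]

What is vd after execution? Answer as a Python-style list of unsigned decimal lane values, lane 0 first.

128-bit reg / 32-bit elem → 4 lanes
whilelt: lane j active iff 17+j < 21 → j < 4 → 4 active
[0] and(0x23,0xc5) = 0x01
[1] and(0x07,0x25) = 0x05
[2] and(0x47,0xa3) = 0x03
[3] and(0x55,0x1a) = 0x10

vd = [1, 5, 3, 16]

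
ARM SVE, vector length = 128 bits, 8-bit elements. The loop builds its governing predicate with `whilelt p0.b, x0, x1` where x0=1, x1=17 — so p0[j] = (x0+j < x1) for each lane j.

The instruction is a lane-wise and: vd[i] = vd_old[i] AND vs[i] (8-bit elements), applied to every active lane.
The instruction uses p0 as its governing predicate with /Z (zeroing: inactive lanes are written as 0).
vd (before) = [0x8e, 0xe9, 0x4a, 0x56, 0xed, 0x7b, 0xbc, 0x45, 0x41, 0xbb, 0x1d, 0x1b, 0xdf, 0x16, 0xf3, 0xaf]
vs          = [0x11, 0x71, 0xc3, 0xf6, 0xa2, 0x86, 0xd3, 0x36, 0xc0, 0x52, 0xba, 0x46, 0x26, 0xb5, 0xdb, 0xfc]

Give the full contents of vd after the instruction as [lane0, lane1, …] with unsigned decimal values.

register lanes = 128/8 = 16
whilelt: lane j active iff 1+j < 17 → j < 16 → 16 active
vd[0] and(0x8e,0x11) -> 0x00
vd[1] and(0xe9,0x71) -> 0x61
vd[2] and(0x4a,0xc3) -> 0x42
vd[3] and(0x56,0xf6) -> 0x56
vd[4] and(0xed,0xa2) -> 0xa0
vd[5] and(0x7b,0x86) -> 0x02
vd[6] and(0xbc,0xd3) -> 0x90
vd[7] and(0x45,0x36) -> 0x04
vd[8] and(0x41,0xc0) -> 0x40
vd[9] and(0xbb,0x52) -> 0x12
vd[10] and(0x1d,0xba) -> 0x18
vd[11] and(0x1b,0x46) -> 0x02
vd[12] and(0xdf,0x26) -> 0x06
vd[13] and(0x16,0xb5) -> 0x14
vd[14] and(0xf3,0xdb) -> 0xd3
vd[15] and(0xaf,0xfc) -> 0xac

vd = [0, 97, 66, 86, 160, 2, 144, 4, 64, 18, 24, 2, 6, 20, 211, 172]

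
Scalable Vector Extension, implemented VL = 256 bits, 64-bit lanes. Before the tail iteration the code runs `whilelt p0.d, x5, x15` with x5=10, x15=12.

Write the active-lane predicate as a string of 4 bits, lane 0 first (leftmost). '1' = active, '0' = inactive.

register lanes = 256/64 = 4
active while 10+j < 12, i.e. j ∈ [0,2) capped at 4 ⇒ 2
bits (lane 0 leftmost): 1100

predicate = 1100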